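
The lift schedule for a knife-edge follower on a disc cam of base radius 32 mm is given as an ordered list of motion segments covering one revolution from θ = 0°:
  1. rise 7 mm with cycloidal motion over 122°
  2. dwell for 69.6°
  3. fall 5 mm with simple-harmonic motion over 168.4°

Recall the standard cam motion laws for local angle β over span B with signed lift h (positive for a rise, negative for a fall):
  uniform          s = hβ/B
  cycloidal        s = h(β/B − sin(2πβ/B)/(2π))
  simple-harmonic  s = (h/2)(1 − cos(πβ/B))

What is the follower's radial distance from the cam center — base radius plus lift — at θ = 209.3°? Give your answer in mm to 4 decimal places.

seg 1 [0°–122°] cycloidal, h=7: full span → s += 7 → s = 7.0000
seg 2 [122°–191.6°] dwell: s stays 7.0000
seg 3 [191.6°–360°] simple-harmonic, h=-5: θ=209.3° here. β=17.7, B=168.4. -5/2·(1 − cos(π·0.1051)) = -0.1351 → s = 6.8649
radial distance = base radius + s = 32 + 6.8649 = 38.8649

38.8649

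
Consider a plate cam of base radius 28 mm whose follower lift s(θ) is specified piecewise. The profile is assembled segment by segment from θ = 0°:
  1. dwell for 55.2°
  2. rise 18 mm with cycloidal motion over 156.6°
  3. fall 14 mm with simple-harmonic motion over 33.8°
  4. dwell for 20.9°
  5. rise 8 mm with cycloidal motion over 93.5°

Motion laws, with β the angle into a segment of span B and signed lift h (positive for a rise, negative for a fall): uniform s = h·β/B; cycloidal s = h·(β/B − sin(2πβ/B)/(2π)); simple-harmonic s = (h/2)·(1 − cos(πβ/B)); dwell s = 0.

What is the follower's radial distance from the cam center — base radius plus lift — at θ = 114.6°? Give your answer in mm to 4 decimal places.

seg 1 [0°–55.2°] dwell: s stays 0.0000
seg 2 [55.2°–211.8°] cycloidal, h=18: θ=114.6° here. β=59.4, B=156.6. 18·(0.3793 − sin(2π·0.3793)/(2π)) = 4.8575 → s = 4.8575
radial distance = base radius + s = 28 + 4.8575 = 32.8575

32.8575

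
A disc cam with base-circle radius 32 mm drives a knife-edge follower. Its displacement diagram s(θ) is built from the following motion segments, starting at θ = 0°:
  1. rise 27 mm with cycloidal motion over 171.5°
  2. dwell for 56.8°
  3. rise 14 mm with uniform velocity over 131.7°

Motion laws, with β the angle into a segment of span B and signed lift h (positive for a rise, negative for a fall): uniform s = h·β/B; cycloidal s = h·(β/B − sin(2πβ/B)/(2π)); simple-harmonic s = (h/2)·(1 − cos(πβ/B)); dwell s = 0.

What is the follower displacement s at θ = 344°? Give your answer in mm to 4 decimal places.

seg 1 [0°–171.5°] cycloidal, h=27: full span → s += 27 → s = 27.0000
seg 2 [171.5°–228.3°] dwell: s stays 27.0000
seg 3 [228.3°–360°] uniform, h=14: θ=344° here. β=115.7, B=131.7. 14·115.7/131.7 = 12.2992 → s = 39.2992

39.2992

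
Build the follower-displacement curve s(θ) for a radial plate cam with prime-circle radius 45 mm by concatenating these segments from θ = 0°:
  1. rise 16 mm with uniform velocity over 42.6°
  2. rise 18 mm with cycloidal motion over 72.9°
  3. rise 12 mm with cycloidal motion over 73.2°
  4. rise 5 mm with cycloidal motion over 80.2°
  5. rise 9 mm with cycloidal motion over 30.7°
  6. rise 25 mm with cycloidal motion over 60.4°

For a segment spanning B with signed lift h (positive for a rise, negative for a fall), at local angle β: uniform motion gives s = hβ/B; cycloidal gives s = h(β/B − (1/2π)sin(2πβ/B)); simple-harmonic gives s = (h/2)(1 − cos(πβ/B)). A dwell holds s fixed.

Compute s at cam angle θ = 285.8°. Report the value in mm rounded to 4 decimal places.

seg 1 [0°–42.6°] uniform, h=16: full span → s += 16 → s = 16.0000
seg 2 [42.6°–115.5°] cycloidal, h=18: full span → s += 18 → s = 34.0000
seg 3 [115.5°–188.7°] cycloidal, h=12: full span → s += 12 → s = 46.0000
seg 4 [188.7°–268.9°] cycloidal, h=5: full span → s += 5 → s = 51.0000
seg 5 [268.9°–299.6°] cycloidal, h=9: θ=285.8° here. β=16.9, B=30.7. 9·(0.5505 − sin(2π·0.5505)/(2π)) = 5.4012 → s = 56.4012

56.4012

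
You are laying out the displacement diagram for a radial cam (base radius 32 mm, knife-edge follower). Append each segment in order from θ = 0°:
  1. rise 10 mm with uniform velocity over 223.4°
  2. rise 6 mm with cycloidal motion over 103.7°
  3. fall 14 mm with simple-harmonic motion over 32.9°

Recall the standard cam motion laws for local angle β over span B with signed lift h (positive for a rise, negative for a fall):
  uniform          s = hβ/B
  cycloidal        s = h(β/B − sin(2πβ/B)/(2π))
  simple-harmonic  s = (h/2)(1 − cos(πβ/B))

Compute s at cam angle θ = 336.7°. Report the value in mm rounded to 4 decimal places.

seg 1 [0°–223.4°] uniform, h=10: full span → s += 10 → s = 10.0000
seg 2 [223.4°–327.1°] cycloidal, h=6: full span → s += 6 → s = 16.0000
seg 3 [327.1°–360°] simple-harmonic, h=-14: θ=336.7° here. β=9.6, B=32.9. -14/2·(1 − cos(π·0.2918)) = -2.7409 → s = 13.2591

13.2591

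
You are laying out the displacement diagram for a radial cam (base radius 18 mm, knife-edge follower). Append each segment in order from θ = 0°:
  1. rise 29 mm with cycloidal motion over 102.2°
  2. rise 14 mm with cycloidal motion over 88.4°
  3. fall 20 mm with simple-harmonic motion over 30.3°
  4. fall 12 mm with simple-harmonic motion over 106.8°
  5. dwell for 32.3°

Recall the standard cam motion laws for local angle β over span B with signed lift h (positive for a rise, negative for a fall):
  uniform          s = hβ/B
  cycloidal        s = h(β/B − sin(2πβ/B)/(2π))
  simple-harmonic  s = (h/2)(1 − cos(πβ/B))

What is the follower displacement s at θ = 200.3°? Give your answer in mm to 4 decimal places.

seg 1 [0°–102.2°] cycloidal, h=29: full span → s += 29 → s = 29.0000
seg 2 [102.2°–190.6°] cycloidal, h=14: full span → s += 14 → s = 43.0000
seg 3 [190.6°–220.9°] simple-harmonic, h=-20: θ=200.3° here. β=9.7, B=30.3. -20/2·(1 − cos(π·0.3201)) = -4.6452 → s = 38.3548

38.3548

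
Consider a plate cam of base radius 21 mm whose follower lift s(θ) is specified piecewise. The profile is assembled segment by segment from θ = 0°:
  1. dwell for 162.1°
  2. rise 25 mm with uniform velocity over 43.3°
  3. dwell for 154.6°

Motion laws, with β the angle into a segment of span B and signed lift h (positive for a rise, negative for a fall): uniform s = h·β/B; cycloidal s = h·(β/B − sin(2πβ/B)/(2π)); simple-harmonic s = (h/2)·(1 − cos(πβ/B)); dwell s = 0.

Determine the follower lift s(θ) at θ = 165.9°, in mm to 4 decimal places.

seg 1 [0°–162.1°] dwell: s stays 0.0000
seg 2 [162.1°–205.4°] uniform, h=25: θ=165.9° here. β=3.8, B=43.3. 25·3.8/43.3 = 2.1940 → s = 2.1940

2.1940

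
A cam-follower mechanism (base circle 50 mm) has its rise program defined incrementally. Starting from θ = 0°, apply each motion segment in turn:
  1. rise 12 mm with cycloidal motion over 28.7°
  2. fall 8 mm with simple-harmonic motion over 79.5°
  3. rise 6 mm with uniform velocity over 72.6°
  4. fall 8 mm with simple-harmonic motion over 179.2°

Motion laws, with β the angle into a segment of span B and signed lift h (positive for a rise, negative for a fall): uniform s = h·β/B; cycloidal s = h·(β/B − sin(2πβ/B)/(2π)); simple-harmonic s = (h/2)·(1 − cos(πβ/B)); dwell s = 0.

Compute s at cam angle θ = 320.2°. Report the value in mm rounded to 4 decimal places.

seg 1 [0°–28.7°] cycloidal, h=12: full span → s += 12 → s = 12.0000
seg 2 [28.7°–108.2°] simple-harmonic, h=-8: full span → s += -8 → s = 4.0000
seg 3 [108.2°–180.8°] uniform, h=6: full span → s += 6 → s = 10.0000
seg 4 [180.8°–360°] simple-harmonic, h=-8: θ=320.2° here. β=139.4, B=179.2. -8/2·(1 − cos(π·0.7779)) = -7.0652 → s = 2.9348

2.9348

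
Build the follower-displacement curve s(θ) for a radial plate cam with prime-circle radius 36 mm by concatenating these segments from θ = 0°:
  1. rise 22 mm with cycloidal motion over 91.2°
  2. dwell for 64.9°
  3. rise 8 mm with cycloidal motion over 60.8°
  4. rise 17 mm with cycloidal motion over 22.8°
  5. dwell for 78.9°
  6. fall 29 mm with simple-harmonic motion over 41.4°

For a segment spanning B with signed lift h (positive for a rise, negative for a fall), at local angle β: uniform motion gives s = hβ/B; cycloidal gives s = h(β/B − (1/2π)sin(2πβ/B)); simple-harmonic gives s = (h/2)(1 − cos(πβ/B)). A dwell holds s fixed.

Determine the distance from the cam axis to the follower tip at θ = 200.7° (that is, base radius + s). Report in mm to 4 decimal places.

seg 1 [0°–91.2°] cycloidal, h=22: full span → s += 22 → s = 22.0000
seg 2 [91.2°–156.1°] dwell: s stays 22.0000
seg 3 [156.1°–216.9°] cycloidal, h=8: θ=200.7° here. β=44.6, B=60.8. 8·(0.7336 − sin(2π·0.7336)/(2π)) = 7.1349 → s = 29.1349
radial distance = base radius + s = 36 + 29.1349 = 65.1349

65.1349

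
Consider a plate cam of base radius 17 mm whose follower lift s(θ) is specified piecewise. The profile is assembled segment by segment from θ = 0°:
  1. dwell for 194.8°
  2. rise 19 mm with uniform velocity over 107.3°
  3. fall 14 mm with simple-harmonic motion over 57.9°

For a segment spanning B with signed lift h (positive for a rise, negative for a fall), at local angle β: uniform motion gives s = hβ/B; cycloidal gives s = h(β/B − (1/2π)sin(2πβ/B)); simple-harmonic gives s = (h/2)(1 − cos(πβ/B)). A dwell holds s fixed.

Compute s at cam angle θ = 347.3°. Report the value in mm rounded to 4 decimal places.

seg 1 [0°–194.8°] dwell: s stays 0.0000
seg 2 [194.8°–302.1°] uniform, h=19: full span → s += 19 → s = 19.0000
seg 3 [302.1°–360°] simple-harmonic, h=-14: θ=347.3° here. β=45.2, B=57.9. -14/2·(1 − cos(π·0.7807)) = -12.4028 → s = 6.5972

6.5972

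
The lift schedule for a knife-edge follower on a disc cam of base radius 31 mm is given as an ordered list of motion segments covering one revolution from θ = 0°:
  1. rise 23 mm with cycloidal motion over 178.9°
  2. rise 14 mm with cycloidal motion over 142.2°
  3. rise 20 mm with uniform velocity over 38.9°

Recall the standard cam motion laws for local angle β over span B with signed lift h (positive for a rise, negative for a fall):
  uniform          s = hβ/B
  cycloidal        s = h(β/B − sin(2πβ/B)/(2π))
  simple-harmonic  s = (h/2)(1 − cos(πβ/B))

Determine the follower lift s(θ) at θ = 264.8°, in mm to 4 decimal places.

seg 1 [0°–178.9°] cycloidal, h=23: full span → s += 23 → s = 23.0000
seg 2 [178.9°–321.1°] cycloidal, h=14: θ=264.8° here. β=85.9, B=142.2. 14·(0.6041 − sin(2π·0.6041)/(2π)) = 9.8125 → s = 32.8125

32.8125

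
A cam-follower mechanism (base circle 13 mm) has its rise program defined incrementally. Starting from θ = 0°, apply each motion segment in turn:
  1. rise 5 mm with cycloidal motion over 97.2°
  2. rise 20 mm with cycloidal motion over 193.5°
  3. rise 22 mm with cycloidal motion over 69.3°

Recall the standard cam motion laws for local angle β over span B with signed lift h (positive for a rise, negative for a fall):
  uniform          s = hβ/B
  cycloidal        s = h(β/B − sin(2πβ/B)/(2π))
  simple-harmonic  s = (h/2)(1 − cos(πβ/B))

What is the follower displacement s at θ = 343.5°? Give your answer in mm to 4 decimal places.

seg 1 [0°–97.2°] cycloidal, h=5: full span → s += 5 → s = 5.0000
seg 2 [97.2°–290.7°] cycloidal, h=20: full span → s += 20 → s = 25.0000
seg 3 [290.7°–360°] cycloidal, h=22: θ=343.5° here. β=52.8, B=69.3. 22·(0.7619 − sin(2π·0.7619)/(2π)) = 20.2535 → s = 45.2535

45.2535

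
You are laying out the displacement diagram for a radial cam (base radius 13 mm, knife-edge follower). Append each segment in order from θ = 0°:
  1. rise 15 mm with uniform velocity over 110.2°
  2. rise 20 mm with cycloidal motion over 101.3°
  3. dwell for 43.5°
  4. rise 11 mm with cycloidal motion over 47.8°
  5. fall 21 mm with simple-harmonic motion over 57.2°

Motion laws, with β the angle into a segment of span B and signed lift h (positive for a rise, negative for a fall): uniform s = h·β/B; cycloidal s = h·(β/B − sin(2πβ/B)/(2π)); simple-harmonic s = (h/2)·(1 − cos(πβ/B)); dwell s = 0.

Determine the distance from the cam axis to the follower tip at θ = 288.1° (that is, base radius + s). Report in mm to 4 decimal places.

seg 1 [0°–110.2°] uniform, h=15: full span → s += 15 → s = 15.0000
seg 2 [110.2°–211.5°] cycloidal, h=20: full span → s += 20 → s = 35.0000
seg 3 [211.5°–255°] dwell: s stays 35.0000
seg 4 [255°–302.8°] cycloidal, h=11: θ=288.1° here. β=33.1, B=47.8. 11·(0.6925 − sin(2π·0.6925)/(2π)) = 9.2547 → s = 44.2547
radial distance = base radius + s = 13 + 44.2547 = 57.2547

57.2547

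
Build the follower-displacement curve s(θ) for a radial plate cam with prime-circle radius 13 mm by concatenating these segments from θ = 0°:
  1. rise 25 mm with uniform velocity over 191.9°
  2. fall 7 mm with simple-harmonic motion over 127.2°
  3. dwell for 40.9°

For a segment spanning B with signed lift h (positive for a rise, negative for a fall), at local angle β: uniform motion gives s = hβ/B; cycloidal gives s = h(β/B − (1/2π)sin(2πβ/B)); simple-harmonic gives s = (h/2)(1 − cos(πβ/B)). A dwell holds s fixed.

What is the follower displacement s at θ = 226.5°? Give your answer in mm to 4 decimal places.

seg 1 [0°–191.9°] uniform, h=25: full span → s += 25 → s = 25.0000
seg 2 [191.9°–319.1°] simple-harmonic, h=-7: θ=226.5° here. β=34.6, B=127.2. -7/2·(1 − cos(π·0.2720)) = -1.2021 → s = 23.7979

23.7979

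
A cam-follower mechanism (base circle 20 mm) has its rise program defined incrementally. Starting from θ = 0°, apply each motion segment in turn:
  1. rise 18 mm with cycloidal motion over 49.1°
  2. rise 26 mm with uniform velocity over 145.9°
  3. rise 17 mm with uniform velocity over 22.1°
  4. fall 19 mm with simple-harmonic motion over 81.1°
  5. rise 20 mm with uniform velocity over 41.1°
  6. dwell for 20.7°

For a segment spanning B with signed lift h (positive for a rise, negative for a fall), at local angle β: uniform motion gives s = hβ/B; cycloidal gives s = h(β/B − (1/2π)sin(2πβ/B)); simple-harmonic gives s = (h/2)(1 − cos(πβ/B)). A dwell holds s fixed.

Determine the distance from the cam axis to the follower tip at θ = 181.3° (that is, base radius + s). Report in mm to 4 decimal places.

seg 1 [0°–49.1°] cycloidal, h=18: full span → s += 18 → s = 18.0000
seg 2 [49.1°–195°] uniform, h=26: θ=181.3° here. β=132.2, B=145.9. 26·132.2/145.9 = 23.5586 → s = 41.5586
radial distance = base radius + s = 20 + 41.5586 = 61.5586

61.5586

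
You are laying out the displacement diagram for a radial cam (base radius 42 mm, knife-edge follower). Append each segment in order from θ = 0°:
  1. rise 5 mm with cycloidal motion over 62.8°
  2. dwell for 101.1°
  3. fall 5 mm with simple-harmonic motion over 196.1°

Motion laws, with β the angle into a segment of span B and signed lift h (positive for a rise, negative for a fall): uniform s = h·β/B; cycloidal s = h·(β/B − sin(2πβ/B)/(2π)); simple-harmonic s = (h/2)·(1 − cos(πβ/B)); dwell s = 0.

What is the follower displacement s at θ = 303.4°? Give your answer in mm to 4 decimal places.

seg 1 [0°–62.8°] cycloidal, h=5: full span → s += 5 → s = 5.0000
seg 2 [62.8°–163.9°] dwell: s stays 5.0000
seg 3 [163.9°–360°] simple-harmonic, h=-5: θ=303.4° here. β=139.5, B=196.1. -5/2·(1 − cos(π·0.7114)) = -4.0408 → s = 0.9592

0.9592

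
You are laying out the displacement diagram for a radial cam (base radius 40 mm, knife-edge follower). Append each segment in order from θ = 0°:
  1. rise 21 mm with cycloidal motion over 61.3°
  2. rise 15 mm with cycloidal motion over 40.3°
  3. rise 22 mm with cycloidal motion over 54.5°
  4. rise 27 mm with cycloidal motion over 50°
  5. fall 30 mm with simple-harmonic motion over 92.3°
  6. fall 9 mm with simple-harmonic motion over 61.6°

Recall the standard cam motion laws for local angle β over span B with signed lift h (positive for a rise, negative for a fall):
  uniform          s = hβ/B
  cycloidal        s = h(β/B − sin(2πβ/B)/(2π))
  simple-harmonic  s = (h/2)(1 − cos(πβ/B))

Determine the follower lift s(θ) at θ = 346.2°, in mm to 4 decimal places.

seg 1 [0°–61.3°] cycloidal, h=21: full span → s += 21 → s = 21.0000
seg 2 [61.3°–101.6°] cycloidal, h=15: full span → s += 15 → s = 36.0000
seg 3 [101.6°–156.1°] cycloidal, h=22: full span → s += 22 → s = 58.0000
seg 4 [156.1°–206.1°] cycloidal, h=27: full span → s += 27 → s = 85.0000
seg 5 [206.1°–298.4°] simple-harmonic, h=-30: full span → s += -30 → s = 55.0000
seg 6 [298.4°–360°] simple-harmonic, h=-9: θ=346.2° here. β=47.8, B=61.6. -9/2·(1 − cos(π·0.7760)) = -7.9308 → s = 47.0692

47.0692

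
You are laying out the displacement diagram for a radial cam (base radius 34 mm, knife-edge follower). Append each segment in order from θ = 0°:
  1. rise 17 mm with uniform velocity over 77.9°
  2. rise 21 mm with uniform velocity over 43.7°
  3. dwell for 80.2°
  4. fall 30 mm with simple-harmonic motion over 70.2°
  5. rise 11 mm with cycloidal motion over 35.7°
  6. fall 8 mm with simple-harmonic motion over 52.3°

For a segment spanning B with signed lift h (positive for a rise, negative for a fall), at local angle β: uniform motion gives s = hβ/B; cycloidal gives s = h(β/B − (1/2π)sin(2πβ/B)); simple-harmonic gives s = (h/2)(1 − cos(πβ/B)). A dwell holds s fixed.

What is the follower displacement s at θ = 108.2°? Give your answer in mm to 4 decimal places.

seg 1 [0°–77.9°] uniform, h=17: full span → s += 17 → s = 17.0000
seg 2 [77.9°–121.6°] uniform, h=21: θ=108.2° here. β=30.3, B=43.7. 21·30.3/43.7 = 14.5606 → s = 31.5606

31.5606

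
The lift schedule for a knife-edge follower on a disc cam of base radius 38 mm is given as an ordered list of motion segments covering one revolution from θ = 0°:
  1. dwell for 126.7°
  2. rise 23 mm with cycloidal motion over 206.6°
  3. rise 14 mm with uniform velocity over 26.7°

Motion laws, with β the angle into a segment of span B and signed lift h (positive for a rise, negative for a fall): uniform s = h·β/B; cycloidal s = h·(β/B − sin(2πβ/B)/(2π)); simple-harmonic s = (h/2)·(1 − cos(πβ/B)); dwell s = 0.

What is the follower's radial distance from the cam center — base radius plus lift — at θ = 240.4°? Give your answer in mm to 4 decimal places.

seg 1 [0°–126.7°] dwell: s stays 0.0000
seg 2 [126.7°–333.3°] cycloidal, h=23: θ=240.4° here. β=113.7, B=206.6. 23·(0.5503 − sin(2π·0.5503)/(2π)) = 13.7964 → s = 13.7964
radial distance = base radius + s = 38 + 13.7964 = 51.7964

51.7964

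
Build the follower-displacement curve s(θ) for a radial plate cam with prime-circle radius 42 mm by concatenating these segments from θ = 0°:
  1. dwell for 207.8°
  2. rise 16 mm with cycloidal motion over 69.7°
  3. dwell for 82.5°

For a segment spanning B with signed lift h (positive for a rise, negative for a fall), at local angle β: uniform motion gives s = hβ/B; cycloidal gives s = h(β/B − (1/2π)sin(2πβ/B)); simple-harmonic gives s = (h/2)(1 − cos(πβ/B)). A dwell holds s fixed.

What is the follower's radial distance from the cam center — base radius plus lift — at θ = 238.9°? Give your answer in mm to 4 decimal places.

seg 1 [0°–207.8°] dwell: s stays 0.0000
seg 2 [207.8°–277.5°] cycloidal, h=16: θ=238.9° here. β=31.1, B=69.7. 16·(0.4462 − sin(2π·0.4462)/(2π)) = 6.2946 → s = 6.2946
radial distance = base radius + s = 42 + 6.2946 = 48.2946

48.2946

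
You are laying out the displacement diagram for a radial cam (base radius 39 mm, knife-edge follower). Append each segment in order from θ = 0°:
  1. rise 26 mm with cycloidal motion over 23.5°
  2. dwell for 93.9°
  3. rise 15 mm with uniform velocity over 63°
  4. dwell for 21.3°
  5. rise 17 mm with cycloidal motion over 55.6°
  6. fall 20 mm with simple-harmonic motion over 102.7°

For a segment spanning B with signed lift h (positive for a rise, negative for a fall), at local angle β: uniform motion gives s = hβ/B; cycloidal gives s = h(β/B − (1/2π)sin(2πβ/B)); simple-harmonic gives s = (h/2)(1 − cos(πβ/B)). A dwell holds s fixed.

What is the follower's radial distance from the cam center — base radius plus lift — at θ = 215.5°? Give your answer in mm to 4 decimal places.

seg 1 [0°–23.5°] cycloidal, h=26: full span → s += 26 → s = 26.0000
seg 2 [23.5°–117.4°] dwell: s stays 26.0000
seg 3 [117.4°–180.4°] uniform, h=15: full span → s += 15 → s = 41.0000
seg 4 [180.4°–201.7°] dwell: s stays 41.0000
seg 5 [201.7°–257.3°] cycloidal, h=17: θ=215.5° here. β=13.8, B=55.6. 17·(0.2482 − sin(2π·0.2482)/(2π)) = 1.5140 → s = 42.5140
radial distance = base radius + s = 39 + 42.5140 = 81.5140

81.5140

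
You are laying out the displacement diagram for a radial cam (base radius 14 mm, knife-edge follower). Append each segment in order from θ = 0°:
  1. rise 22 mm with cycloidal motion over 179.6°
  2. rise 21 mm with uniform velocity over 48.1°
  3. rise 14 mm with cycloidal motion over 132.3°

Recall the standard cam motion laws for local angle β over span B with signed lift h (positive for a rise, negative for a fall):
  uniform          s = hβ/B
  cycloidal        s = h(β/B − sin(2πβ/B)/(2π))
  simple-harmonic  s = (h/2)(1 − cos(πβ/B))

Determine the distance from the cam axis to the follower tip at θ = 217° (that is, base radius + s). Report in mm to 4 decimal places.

seg 1 [0°–179.6°] cycloidal, h=22: full span → s += 22 → s = 22.0000
seg 2 [179.6°–227.7°] uniform, h=21: θ=217° here. β=37.4, B=48.1. 21·37.4/48.1 = 16.3285 → s = 38.3285
radial distance = base radius + s = 14 + 38.3285 = 52.3285

52.3285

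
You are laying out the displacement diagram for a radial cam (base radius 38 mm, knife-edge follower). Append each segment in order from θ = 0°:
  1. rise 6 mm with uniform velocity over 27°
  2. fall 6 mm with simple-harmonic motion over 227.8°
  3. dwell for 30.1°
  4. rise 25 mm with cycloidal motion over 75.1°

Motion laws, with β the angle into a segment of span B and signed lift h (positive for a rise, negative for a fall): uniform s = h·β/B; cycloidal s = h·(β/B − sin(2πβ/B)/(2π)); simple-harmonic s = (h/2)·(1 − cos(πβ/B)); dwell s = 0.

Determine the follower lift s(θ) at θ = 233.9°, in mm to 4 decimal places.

seg 1 [0°–27°] uniform, h=6: full span → s += 6 → s = 6.0000
seg 2 [27°–254.8°] simple-harmonic, h=-6: θ=233.9° here. β=206.9, B=227.8. -6/2·(1 − cos(π·0.9083)) = -5.8762 → s = 0.1238

0.1238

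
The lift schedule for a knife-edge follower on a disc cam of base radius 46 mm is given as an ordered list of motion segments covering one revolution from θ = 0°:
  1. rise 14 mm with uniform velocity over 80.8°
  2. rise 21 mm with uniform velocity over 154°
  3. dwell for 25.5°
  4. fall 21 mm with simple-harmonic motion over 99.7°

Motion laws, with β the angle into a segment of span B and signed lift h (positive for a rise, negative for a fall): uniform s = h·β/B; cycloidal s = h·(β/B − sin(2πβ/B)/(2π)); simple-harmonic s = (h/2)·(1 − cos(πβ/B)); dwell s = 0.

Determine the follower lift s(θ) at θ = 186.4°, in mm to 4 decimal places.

seg 1 [0°–80.8°] uniform, h=14: full span → s += 14 → s = 14.0000
seg 2 [80.8°–234.8°] uniform, h=21: θ=186.4° here. β=105.6, B=154. 21·105.6/154 = 14.4000 → s = 28.4000

28.4000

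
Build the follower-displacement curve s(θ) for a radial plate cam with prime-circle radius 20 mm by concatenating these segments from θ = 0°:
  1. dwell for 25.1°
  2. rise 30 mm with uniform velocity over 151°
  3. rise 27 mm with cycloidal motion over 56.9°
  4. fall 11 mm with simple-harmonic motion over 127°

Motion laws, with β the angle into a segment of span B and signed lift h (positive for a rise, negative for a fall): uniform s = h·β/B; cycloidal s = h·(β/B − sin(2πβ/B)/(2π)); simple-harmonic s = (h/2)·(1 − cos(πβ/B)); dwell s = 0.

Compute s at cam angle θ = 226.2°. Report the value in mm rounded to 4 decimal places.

seg 1 [0°–25.1°] dwell: s stays 0.0000
seg 2 [25.1°–176.1°] uniform, h=30: full span → s += 30 → s = 30.0000
seg 3 [176.1°–233°] cycloidal, h=27: θ=226.2° here. β=50.1, B=56.9. 27·(0.8805 − sin(2π·0.8805)/(2π)) = 26.7052 → s = 56.7052

56.7052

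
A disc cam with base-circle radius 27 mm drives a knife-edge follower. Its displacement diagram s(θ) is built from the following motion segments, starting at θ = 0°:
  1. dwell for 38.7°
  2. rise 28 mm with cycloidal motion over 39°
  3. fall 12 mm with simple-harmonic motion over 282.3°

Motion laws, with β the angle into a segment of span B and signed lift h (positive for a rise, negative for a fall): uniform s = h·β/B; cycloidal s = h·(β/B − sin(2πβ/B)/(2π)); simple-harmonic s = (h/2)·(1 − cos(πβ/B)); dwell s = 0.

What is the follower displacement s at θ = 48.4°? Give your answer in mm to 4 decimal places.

seg 1 [0°–38.7°] dwell: s stays 0.0000
seg 2 [38.7°–77.7°] cycloidal, h=28: θ=48.4° here. β=9.7, B=39. 28·(0.2487 − sin(2π·0.2487)/(2π)) = 2.5079 → s = 2.5079

2.5079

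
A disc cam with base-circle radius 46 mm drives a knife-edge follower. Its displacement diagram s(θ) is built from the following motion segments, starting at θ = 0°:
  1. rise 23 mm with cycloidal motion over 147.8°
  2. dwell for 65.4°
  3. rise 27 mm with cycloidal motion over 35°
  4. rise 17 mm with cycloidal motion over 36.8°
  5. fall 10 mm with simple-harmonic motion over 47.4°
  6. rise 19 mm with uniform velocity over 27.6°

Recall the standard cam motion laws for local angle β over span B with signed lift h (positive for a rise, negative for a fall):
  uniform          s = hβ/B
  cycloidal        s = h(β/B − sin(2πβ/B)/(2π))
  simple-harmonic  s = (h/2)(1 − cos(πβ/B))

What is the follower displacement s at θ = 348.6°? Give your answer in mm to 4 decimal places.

seg 1 [0°–147.8°] cycloidal, h=23: full span → s += 23 → s = 23.0000
seg 2 [147.8°–213.2°] dwell: s stays 23.0000
seg 3 [213.2°–248.2°] cycloidal, h=27: full span → s += 27 → s = 50.0000
seg 4 [248.2°–285°] cycloidal, h=17: full span → s += 17 → s = 67.0000
seg 5 [285°–332.4°] simple-harmonic, h=-10: full span → s += -10 → s = 57.0000
seg 6 [332.4°–360°] uniform, h=19: θ=348.6° here. β=16.2, B=27.6. 19·16.2/27.6 = 11.1522 → s = 68.1522

68.1522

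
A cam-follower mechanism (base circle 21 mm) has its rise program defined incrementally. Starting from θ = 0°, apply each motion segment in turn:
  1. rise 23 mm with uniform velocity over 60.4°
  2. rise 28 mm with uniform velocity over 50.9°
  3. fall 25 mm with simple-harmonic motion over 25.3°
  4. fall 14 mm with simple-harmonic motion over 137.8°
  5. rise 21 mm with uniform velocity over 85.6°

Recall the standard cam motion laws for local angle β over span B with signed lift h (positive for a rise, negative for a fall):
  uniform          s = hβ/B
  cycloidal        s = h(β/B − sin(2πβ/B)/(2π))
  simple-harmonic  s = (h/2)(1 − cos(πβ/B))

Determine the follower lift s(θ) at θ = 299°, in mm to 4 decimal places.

seg 1 [0°–60.4°] uniform, h=23: full span → s += 23 → s = 23.0000
seg 2 [60.4°–111.3°] uniform, h=28: full span → s += 28 → s = 51.0000
seg 3 [111.3°–136.6°] simple-harmonic, h=-25: full span → s += -25 → s = 26.0000
seg 4 [136.6°–274.4°] simple-harmonic, h=-14: full span → s += -14 → s = 12.0000
seg 5 [274.4°–360°] uniform, h=21: θ=299° here. β=24.6, B=85.6. 21·24.6/85.6 = 6.0350 → s = 18.0350

18.0350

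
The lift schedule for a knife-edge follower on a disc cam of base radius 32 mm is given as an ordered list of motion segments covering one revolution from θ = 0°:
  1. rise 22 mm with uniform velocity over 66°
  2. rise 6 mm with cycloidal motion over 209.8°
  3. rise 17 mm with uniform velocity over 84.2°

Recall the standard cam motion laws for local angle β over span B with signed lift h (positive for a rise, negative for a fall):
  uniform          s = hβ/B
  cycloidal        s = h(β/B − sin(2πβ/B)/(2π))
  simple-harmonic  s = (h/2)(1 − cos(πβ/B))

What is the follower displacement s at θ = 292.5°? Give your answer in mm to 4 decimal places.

seg 1 [0°–66°] uniform, h=22: full span → s += 22 → s = 22.0000
seg 2 [66°–275.8°] cycloidal, h=6: full span → s += 6 → s = 28.0000
seg 3 [275.8°–360°] uniform, h=17: θ=292.5° here. β=16.7, B=84.2. 17·16.7/84.2 = 3.3717 → s = 31.3717

31.3717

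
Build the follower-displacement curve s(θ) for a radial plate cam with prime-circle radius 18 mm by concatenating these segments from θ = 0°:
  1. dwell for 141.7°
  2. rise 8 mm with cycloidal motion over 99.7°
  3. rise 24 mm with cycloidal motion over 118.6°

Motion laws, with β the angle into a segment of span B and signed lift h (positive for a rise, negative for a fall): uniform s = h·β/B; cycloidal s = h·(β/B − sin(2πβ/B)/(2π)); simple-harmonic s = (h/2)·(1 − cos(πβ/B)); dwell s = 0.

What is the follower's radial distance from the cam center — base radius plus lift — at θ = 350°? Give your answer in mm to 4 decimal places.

seg 1 [0°–141.7°] dwell: s stays 0.0000
seg 2 [141.7°–241.4°] cycloidal, h=8: full span → s += 8 → s = 8.0000
seg 3 [241.4°–360°] cycloidal, h=24: θ=350° here. β=108.6, B=118.6. 24·(0.9157 − sin(2π·0.9157)/(2π)) = 23.9067 → s = 31.9067
radial distance = base radius + s = 18 + 31.9067 = 49.9067

49.9067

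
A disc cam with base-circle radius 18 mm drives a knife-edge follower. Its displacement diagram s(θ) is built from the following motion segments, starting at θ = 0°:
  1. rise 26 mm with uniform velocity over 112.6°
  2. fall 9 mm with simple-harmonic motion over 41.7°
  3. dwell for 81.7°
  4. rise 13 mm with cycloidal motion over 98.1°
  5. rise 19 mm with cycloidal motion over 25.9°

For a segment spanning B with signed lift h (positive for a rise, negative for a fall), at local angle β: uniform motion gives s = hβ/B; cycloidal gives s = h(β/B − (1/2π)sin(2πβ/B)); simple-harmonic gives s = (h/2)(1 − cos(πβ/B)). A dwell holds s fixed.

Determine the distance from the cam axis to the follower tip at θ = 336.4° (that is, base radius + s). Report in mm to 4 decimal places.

seg 1 [0°–112.6°] uniform, h=26: full span → s += 26 → s = 26.0000
seg 2 [112.6°–154.3°] simple-harmonic, h=-9: full span → s += -9 → s = 17.0000
seg 3 [154.3°–236°] dwell: s stays 17.0000
seg 4 [236°–334.1°] cycloidal, h=13: full span → s += 13 → s = 30.0000
seg 5 [334.1°–360°] cycloidal, h=19: θ=336.4° here. β=2.3, B=25.9. 19·(0.0888 − sin(2π·0.0888)/(2π)) = 0.0862 → s = 30.0862
radial distance = base radius + s = 18 + 30.0862 = 48.0862

48.0862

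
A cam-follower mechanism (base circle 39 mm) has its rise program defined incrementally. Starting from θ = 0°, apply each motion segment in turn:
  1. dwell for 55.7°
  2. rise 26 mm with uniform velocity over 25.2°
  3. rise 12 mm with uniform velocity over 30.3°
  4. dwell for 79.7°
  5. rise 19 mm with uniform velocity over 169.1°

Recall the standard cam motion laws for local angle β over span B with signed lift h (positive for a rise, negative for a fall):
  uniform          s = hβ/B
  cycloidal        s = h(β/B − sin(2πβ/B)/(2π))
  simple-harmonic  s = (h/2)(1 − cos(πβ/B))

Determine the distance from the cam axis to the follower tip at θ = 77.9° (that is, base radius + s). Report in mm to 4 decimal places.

seg 1 [0°–55.7°] dwell: s stays 0.0000
seg 2 [55.7°–80.9°] uniform, h=26: θ=77.9° here. β=22.2, B=25.2. 26·22.2/25.2 = 22.9048 → s = 22.9048
radial distance = base radius + s = 39 + 22.9048 = 61.9048

61.9048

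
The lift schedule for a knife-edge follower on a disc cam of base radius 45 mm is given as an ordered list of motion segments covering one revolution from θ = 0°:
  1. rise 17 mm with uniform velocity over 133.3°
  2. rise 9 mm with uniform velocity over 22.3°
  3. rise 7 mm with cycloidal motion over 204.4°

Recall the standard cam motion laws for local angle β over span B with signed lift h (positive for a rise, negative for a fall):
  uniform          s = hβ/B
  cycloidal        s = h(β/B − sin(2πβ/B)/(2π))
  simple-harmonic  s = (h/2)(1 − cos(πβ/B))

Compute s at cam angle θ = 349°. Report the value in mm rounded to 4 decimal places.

seg 1 [0°–133.3°] uniform, h=17: full span → s += 17 → s = 17.0000
seg 2 [133.3°–155.6°] uniform, h=9: full span → s += 9 → s = 26.0000
seg 3 [155.6°–360°] cycloidal, h=7: θ=349° here. β=193.4, B=204.4. 7·(0.9462 − sin(2π·0.9462)/(2π)) = 6.9929 → s = 32.9929

32.9929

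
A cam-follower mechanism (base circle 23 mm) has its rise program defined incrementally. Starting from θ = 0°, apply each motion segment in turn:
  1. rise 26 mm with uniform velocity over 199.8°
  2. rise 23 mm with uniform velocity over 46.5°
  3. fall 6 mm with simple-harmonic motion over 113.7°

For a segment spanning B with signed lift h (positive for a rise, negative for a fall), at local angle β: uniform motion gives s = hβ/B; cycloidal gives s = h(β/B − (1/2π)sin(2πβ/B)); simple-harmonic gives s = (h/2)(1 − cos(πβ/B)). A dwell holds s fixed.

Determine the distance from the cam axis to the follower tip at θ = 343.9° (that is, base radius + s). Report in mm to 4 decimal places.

seg 1 [0°–199.8°] uniform, h=26: full span → s += 26 → s = 26.0000
seg 2 [199.8°–246.3°] uniform, h=23: full span → s += 23 → s = 49.0000
seg 3 [246.3°–360°] simple-harmonic, h=-6: θ=343.9° here. β=97.6, B=113.7. -6/2·(1 − cos(π·0.8584)) = -5.7080 → s = 43.2920
radial distance = base radius + s = 23 + 43.2920 = 66.2920

66.2920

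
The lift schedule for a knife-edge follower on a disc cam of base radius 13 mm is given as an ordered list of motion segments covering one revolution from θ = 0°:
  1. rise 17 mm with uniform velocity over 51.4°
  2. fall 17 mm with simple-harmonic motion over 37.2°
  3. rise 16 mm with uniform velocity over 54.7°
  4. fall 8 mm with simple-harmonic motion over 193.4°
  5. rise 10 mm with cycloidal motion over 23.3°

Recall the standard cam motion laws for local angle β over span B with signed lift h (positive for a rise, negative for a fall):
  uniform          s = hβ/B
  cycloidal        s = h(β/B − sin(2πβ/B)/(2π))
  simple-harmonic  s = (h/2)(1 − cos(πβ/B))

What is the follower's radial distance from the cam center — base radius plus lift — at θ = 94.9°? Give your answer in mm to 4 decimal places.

seg 1 [0°–51.4°] uniform, h=17: full span → s += 17 → s = 17.0000
seg 2 [51.4°–88.6°] simple-harmonic, h=-17: full span → s += -17 → s = 0.0000
seg 3 [88.6°–143.3°] uniform, h=16: θ=94.9° here. β=6.3, B=54.7. 16·6.3/54.7 = 1.8428 → s = 1.8428
radial distance = base radius + s = 13 + 1.8428 = 14.8428

14.8428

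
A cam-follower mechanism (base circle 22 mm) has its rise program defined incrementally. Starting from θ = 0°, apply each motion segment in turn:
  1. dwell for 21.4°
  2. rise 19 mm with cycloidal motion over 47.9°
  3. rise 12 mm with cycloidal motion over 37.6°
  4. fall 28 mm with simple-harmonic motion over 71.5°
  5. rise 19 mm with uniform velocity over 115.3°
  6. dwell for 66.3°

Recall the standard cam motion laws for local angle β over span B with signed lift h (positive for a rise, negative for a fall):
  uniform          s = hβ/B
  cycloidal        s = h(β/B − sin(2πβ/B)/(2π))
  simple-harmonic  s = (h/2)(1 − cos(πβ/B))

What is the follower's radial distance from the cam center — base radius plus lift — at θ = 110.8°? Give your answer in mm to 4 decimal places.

seg 1 [0°–21.4°] dwell: s stays 0.0000
seg 2 [21.4°–69.3°] cycloidal, h=19: full span → s += 19 → s = 19.0000
seg 3 [69.3°–106.9°] cycloidal, h=12: full span → s += 12 → s = 31.0000
seg 4 [106.9°–178.4°] simple-harmonic, h=-28: θ=110.8° here. β=3.9, B=71.5. -28/2·(1 − cos(π·0.0545)) = -0.2050 → s = 30.7950
radial distance = base radius + s = 22 + 30.7950 = 52.7950

52.7950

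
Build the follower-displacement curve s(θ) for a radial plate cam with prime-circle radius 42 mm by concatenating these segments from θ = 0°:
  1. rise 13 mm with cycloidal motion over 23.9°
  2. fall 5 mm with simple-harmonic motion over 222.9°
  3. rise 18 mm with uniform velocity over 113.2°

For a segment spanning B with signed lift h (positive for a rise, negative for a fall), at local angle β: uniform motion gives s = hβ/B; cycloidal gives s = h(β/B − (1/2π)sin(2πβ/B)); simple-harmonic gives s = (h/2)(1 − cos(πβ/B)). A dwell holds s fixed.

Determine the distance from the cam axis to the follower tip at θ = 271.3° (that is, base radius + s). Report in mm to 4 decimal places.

seg 1 [0°–23.9°] cycloidal, h=13: full span → s += 13 → s = 13.0000
seg 2 [23.9°–246.8°] simple-harmonic, h=-5: full span → s += -5 → s = 8.0000
seg 3 [246.8°–360°] uniform, h=18: θ=271.3° here. β=24.5, B=113.2. 18·24.5/113.2 = 3.8958 → s = 11.8958
radial distance = base radius + s = 42 + 11.8958 = 53.8958

53.8958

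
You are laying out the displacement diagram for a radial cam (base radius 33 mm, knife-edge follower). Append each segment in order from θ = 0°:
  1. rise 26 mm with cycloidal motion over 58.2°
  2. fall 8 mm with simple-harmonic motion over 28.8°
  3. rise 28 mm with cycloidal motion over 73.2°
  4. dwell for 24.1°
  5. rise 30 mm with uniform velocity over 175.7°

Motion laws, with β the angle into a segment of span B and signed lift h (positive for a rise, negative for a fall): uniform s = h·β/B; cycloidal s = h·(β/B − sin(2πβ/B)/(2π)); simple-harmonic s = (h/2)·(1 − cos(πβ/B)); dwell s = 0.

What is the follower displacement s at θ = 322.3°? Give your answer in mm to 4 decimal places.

seg 1 [0°–58.2°] cycloidal, h=26: full span → s += 26 → s = 26.0000
seg 2 [58.2°–87°] simple-harmonic, h=-8: full span → s += -8 → s = 18.0000
seg 3 [87°–160.2°] cycloidal, h=28: full span → s += 28 → s = 46.0000
seg 4 [160.2°–184.3°] dwell: s stays 46.0000
seg 5 [184.3°–360°] uniform, h=30: θ=322.3° here. β=138, B=175.7. 30·138/175.7 = 23.5629 → s = 69.5629

69.5629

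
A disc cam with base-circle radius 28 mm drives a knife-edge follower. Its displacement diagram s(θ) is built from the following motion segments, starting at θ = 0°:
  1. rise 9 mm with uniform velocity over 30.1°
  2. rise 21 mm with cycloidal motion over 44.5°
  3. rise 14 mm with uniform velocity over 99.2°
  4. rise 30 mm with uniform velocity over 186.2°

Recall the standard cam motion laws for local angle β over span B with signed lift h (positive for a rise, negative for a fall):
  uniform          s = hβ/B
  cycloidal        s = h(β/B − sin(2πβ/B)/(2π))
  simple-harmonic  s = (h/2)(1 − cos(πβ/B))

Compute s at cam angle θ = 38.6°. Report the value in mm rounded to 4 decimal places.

seg 1 [0°–30.1°] uniform, h=9: full span → s += 9 → s = 9.0000
seg 2 [30.1°–74.6°] cycloidal, h=21: θ=38.6° here. β=8.5, B=44.5. 21·(0.1910 − sin(2π·0.1910)/(2π)) = 0.8959 → s = 9.8959

9.8959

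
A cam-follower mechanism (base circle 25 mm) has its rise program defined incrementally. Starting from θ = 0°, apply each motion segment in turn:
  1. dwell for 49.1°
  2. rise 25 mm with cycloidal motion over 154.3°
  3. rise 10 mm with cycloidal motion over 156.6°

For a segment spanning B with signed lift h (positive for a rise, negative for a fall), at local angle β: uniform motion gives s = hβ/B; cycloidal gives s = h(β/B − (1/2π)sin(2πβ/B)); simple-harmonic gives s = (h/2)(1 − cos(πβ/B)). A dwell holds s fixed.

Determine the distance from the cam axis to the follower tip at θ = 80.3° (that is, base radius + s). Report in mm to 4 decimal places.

seg 1 [0°–49.1°] dwell: s stays 0.0000
seg 2 [49.1°–203.4°] cycloidal, h=25: θ=80.3° here. β=31.2, B=154.3. 25·(0.2022 − sin(2π·0.2022)/(2π)) = 1.2543 → s = 1.2543
radial distance = base radius + s = 25 + 1.2543 = 26.2543

26.2543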